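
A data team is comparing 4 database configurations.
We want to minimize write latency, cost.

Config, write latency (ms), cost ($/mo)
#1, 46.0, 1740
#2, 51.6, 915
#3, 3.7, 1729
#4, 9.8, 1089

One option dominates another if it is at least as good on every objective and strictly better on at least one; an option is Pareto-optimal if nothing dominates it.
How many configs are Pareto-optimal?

3

#1: dominated by #3 (write latency 3.7≤46.0, cost 1729≤1740).
#2: not dominated (best cost).
#3: not dominated (best write latency).
#4: not dominated.
Pareto-optimal: #2, #3, #4 → 3.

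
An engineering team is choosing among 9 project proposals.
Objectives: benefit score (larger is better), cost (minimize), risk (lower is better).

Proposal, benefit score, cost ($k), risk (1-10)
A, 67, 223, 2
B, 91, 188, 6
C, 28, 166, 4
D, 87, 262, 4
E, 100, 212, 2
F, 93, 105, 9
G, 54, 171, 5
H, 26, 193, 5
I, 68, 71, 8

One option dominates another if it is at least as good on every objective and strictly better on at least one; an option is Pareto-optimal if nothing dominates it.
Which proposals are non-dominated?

A: dominated by E (benefit score 100≥67, cost 212≤223, risk 2≤2).
B: not dominated.
C: not dominated.
D: dominated by E (benefit score 100≥87, cost 212≤262, risk 2≤4).
E: not dominated (best benefit score).
F: not dominated.
G: not dominated.
H: dominated by C (benefit score 28≥26, cost 166≤193, risk 4≤5).
I: not dominated (best cost).

B, C, E, F, G, I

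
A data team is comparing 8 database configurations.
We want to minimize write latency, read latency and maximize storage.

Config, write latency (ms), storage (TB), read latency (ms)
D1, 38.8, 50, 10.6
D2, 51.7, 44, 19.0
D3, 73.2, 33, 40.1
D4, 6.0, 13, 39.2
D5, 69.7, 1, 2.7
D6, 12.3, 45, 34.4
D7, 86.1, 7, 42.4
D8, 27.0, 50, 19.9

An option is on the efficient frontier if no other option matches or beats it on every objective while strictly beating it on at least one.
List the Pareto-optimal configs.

D1, D4, D5, D6, D8

D1: not dominated.
D2: dominated by D1 (write latency 38.8≤51.7, storage 50≥44, read latency 10.6≤19.0).
D3: dominated by D1 (write latency 38.8≤73.2, storage 50≥33, read latency 10.6≤40.1).
D4: not dominated (best write latency).
D5: not dominated (best read latency).
D6: not dominated.
D7: dominated by D1 (write latency 38.8≤86.1, storage 50≥7, read latency 10.6≤42.4).
D8: not dominated.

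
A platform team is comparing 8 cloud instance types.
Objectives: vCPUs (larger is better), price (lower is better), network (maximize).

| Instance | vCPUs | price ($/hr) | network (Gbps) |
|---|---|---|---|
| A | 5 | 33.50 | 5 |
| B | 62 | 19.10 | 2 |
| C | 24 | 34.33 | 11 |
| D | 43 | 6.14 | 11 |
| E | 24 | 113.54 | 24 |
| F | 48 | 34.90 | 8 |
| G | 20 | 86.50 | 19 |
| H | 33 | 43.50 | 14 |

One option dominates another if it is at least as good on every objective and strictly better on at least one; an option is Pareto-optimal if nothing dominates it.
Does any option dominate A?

Yes

D vs A: vCPUs 43≥5, price 6.14≤33.50, network 11≥5 — D is at least as good on every objective and strictly better on at least one, so D dominates A.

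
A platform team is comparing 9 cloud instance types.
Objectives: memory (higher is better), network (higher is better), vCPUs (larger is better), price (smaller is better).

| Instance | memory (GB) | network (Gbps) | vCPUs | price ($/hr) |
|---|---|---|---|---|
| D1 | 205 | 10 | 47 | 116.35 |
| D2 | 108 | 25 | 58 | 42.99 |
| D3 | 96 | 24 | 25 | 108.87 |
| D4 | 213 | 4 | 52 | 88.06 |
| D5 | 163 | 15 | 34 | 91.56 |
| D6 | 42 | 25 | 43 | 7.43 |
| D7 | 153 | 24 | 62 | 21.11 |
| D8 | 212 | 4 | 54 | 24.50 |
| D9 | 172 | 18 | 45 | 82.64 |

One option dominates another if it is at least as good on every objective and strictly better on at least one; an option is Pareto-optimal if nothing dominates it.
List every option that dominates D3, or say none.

D2: memory 108≥96, network 25≥24, vCPUs 58≥25, price 42.99≤108.87 — dominates D3.
D7: memory 153≥96, network 24≥24, vCPUs 62≥25, price 21.11≤108.87 — dominates D3.
Others (D1, D4, D5, D6, D8, D9) are each worse than D3 on at least one objective.

D2, D7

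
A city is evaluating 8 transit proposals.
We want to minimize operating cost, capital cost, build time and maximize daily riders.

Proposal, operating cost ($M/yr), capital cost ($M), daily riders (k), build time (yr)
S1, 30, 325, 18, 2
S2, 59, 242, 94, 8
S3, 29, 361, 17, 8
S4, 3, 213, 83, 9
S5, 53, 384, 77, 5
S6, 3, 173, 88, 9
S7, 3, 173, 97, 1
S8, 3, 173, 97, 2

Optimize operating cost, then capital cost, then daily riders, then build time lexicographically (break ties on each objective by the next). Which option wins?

First minimize operating cost: best is 3, kept {S4, S6, S7, S8}.
Then minimize capital cost: best is 173, kept {S6, S7, S8}.
Then maximize daily riders: best is 97, kept {S7, S8}.
Then minimize build time: best is 1, kept {S7}.

S7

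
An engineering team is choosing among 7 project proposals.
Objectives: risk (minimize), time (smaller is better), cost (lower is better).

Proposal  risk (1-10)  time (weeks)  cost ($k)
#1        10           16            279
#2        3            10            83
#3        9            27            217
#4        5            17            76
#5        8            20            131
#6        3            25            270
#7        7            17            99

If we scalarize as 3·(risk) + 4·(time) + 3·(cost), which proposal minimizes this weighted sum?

#1: 3·10 + 4·16 + 3·279 = 931
#2: 3·3 + 4·10 + 3·83 = 298
#3: 3·9 + 4·27 + 3·217 = 786
#4: 3·5 + 4·17 + 3·76 = 311
#5: 3·8 + 4·20 + 3·131 = 497
#6: 3·3 + 4·25 + 3·270 = 919
#7: 3·7 + 4·17 + 3·99 = 386
Lowest: #2 at 298.

#2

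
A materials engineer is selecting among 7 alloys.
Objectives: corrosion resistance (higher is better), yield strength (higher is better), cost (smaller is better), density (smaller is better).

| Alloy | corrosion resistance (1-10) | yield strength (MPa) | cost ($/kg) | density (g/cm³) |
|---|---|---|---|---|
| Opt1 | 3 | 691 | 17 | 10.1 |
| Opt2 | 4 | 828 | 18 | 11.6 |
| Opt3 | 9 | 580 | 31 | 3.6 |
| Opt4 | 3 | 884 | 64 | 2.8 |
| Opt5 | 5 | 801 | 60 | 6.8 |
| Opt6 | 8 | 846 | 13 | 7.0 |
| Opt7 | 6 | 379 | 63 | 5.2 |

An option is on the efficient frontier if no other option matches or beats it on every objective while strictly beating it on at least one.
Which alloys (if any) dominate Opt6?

Opt1: worse on corrosion resistance (3 vs 8).
Opt2: worse on corrosion resistance (4 vs 8).
Opt3: worse on yield strength (580 vs 846).
Opt4: worse on corrosion resistance (3 vs 8).
Opt5: worse on corrosion resistance (5 vs 8).
Opt7: worse on corrosion resistance (6 vs 8).
No option dominates Opt6.

none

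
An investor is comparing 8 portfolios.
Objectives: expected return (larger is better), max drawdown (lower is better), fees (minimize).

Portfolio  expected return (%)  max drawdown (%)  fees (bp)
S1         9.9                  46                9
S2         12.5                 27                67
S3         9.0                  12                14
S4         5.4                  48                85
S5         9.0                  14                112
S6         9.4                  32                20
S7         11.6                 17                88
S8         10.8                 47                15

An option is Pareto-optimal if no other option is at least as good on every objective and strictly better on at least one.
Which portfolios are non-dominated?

S1: not dominated (best fees).
S2: not dominated (best expected return).
S3: not dominated (best max drawdown).
S4: dominated by S1 (expected return 9.9≥5.4, max drawdown 46≤48, fees 9≤85).
S5: dominated by S3 (expected return 9.0≥9.0, max drawdown 12≤14, fees 14≤112).
S6: not dominated.
S7: not dominated.
S8: not dominated.

S1, S2, S3, S6, S7, S8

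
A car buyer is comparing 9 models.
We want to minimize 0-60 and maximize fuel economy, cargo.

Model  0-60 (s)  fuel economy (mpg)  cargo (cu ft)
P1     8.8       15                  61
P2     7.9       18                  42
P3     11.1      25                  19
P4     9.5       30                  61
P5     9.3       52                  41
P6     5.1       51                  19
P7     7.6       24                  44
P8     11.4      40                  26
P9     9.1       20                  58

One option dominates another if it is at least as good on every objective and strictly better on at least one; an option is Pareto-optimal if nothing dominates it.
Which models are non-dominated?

P1, P4, P5, P6, P7, P9

P1: not dominated.
P2: dominated by P7 (0-60 7.6≤7.9, fuel economy 24≥18, cargo 44≥42).
P3: dominated by P4 (0-60 9.5≤11.1, fuel economy 30≥25, cargo 61≥19).
P4: not dominated.
P5: not dominated (best fuel economy).
P6: not dominated (best 0-60).
P7: not dominated.
P8: dominated by P5 (0-60 9.3≤11.4, fuel economy 52≥40, cargo 41≥26).
P9: not dominated.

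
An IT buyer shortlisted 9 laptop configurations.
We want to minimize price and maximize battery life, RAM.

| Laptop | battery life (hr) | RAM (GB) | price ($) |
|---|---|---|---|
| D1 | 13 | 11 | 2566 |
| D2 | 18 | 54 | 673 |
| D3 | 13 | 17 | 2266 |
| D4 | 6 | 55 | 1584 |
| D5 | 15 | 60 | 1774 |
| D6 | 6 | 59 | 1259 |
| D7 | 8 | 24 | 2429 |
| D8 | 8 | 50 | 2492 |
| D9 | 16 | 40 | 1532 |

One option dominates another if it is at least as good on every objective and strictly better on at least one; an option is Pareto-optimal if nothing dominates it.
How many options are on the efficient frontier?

3

D1: dominated by D2 (battery life 18≥13, RAM 54≥11, price 673≤2566).
D2: not dominated (best battery life).
D3: dominated by D2 (battery life 18≥13, RAM 54≥17, price 673≤2266).
D4: dominated by D6 (battery life 6≥6, RAM 59≥55, price 1259≤1584).
D5: not dominated (best RAM).
D6: not dominated.
D7: dominated by D2 (battery life 18≥8, RAM 54≥24, price 673≤2429).
D8: dominated by D2 (battery life 18≥8, RAM 54≥50, price 673≤2492).
D9: dominated by D2 (battery life 18≥16, RAM 54≥40, price 673≤1532).
Pareto-optimal: D2, D5, D6 → 3.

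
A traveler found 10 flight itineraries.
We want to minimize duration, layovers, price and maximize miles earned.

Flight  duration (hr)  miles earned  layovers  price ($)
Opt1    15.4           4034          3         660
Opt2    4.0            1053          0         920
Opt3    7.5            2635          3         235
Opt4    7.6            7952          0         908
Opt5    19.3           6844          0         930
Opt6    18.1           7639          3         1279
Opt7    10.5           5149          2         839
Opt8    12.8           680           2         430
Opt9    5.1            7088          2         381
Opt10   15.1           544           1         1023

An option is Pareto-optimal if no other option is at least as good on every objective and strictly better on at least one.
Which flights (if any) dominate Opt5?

Opt4: duration 7.6≤19.3, miles earned 7952≥6844, layovers 0≤0, price 908≤930 — dominates Opt5.
Others (Opt1, Opt2, Opt3, Opt6, Opt7, Opt8, Opt9, Opt10) are each worse than Opt5 on at least one objective.

Opt4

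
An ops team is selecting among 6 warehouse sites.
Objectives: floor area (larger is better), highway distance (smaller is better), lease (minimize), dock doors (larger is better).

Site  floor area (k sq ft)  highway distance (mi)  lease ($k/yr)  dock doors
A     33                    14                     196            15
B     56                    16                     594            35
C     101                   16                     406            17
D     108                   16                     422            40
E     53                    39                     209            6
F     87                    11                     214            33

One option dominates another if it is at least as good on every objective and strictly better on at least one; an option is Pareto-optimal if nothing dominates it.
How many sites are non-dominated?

5

A: not dominated (best lease).
B: dominated by D (floor area 108≥56, highway distance 16≤16, lease 422≤594, dock doors 40≥35).
C: not dominated.
D: not dominated (best floor area).
E: not dominated.
F: not dominated (best highway distance).
Pareto-optimal: A, C, D, E, F → 5.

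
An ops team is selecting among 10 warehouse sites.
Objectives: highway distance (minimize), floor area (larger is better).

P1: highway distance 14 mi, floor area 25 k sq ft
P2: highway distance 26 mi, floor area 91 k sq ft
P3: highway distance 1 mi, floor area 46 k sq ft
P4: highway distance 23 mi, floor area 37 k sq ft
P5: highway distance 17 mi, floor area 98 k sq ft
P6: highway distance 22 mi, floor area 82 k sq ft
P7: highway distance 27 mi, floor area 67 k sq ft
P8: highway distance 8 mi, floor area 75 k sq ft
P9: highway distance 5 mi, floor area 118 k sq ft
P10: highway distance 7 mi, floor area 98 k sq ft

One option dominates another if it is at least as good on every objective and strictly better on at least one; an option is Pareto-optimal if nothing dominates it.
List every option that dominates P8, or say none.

P9, P10

P9: highway distance 5≤8, floor area 118≥75 — dominates P8.
P10: highway distance 7≤8, floor area 98≥75 — dominates P8.
Others (P1, P2, P3, P4, P5, P6, P7) are each worse than P8 on at least one objective.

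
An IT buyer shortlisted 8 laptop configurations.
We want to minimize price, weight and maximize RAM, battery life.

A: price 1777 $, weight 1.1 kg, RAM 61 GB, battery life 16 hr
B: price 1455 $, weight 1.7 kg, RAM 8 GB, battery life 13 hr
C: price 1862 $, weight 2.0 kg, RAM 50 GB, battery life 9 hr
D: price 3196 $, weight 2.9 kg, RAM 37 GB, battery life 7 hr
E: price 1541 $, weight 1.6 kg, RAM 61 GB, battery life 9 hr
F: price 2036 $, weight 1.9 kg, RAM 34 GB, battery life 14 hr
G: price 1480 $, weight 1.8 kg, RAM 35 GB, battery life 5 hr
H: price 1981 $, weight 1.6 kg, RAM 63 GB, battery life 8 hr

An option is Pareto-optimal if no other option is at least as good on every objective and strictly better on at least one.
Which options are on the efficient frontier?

A, B, E, G, H

A: not dominated (best weight).
B: not dominated (best price).
C: dominated by A (price 1777≤1862, weight 1.1≤2.0, RAM 61≥50, battery life 16≥9).
D: dominated by A (price 1777≤3196, weight 1.1≤2.9, RAM 61≥37, battery life 16≥7).
E: not dominated.
F: dominated by A (price 1777≤2036, weight 1.1≤1.9, RAM 61≥34, battery life 16≥14).
G: not dominated.
H: not dominated (best RAM).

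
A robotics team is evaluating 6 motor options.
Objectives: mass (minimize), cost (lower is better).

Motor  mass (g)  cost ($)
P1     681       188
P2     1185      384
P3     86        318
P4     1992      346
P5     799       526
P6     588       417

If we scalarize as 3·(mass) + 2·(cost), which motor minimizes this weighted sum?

P3

P1: 3·681 + 2·188 = 2419
P2: 3·1185 + 2·384 = 4323
P3: 3·86 + 2·318 = 894
P4: 3·1992 + 2·346 = 6668
P5: 3·799 + 2·526 = 3449
P6: 3·588 + 2·417 = 2598
Lowest: P3 at 894.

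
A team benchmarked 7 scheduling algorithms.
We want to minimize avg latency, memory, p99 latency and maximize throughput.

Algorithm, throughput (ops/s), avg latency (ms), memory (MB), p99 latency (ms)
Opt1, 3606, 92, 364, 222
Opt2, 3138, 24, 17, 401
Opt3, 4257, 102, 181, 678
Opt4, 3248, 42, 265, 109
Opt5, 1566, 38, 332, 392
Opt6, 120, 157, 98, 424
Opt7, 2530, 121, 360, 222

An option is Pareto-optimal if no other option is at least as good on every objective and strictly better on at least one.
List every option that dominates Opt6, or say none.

Opt2: throughput 3138≥120, avg latency 24≤157, memory 17≤98, p99 latency 401≤424 — dominates Opt6.
Others (Opt1, Opt3, Opt4, Opt5, Opt7) are each worse than Opt6 on at least one objective.

Opt2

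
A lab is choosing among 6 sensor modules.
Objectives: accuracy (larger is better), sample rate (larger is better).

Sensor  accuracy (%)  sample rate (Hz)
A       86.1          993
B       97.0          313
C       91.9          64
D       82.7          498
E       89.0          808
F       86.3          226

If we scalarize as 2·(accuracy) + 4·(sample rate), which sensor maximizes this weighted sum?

A

A: 2·86.1 + 4·993 = 4144.2
B: 2·97.0 + 4·313 = 1446.0
C: 2·91.9 + 4·64 = 439.8
D: 2·82.7 + 4·498 = 2157.4
E: 2·89.0 + 4·808 = 3410.0
F: 2·86.3 + 4·226 = 1076.6
Highest: A at 4144.2.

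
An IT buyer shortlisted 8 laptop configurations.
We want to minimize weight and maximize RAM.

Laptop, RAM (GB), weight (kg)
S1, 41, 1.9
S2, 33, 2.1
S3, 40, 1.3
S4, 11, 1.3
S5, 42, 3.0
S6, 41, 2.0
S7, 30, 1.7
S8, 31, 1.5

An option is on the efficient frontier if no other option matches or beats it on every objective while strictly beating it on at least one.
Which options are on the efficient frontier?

S1: not dominated.
S2: dominated by S1 (RAM 41≥33, weight 1.9≤2.1).
S3: not dominated.
S4: dominated by S3 (RAM 40≥11, weight 1.3≤1.3).
S5: not dominated (best RAM).
S6: dominated by S1 (RAM 41≥41, weight 1.9≤2.0).
S7: dominated by S3 (RAM 40≥30, weight 1.3≤1.7).
S8: dominated by S3 (RAM 40≥31, weight 1.3≤1.5).

S1, S3, S5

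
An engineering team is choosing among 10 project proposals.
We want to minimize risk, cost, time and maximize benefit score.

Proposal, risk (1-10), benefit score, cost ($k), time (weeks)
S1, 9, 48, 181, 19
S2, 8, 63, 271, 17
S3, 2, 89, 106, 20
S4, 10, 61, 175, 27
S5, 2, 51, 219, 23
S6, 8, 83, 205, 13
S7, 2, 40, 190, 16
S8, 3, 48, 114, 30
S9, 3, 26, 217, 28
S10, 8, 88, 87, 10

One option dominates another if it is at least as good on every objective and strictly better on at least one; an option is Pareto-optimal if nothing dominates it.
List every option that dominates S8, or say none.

S3

S3: risk 2≤3, benefit score 89≥48, cost 106≤114, time 20≤30 — dominates S8.
Others (S1, S2, S4, S5, S6, S7, S9, S10) are each worse than S8 on at least one objective.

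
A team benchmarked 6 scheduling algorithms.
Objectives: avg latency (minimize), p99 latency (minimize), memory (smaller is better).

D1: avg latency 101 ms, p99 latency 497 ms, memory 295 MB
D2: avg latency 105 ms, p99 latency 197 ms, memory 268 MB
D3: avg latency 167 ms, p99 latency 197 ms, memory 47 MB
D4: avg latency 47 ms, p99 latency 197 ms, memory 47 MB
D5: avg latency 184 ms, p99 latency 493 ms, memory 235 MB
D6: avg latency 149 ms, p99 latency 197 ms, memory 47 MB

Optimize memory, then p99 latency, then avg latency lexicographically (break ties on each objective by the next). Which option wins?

First minimize memory: best is 47, kept {D3, D4, D6}.
Then minimize p99 latency: best is 197, kept {D3, D4, D6}.
Then minimize avg latency: best is 47, kept {D4}.

D4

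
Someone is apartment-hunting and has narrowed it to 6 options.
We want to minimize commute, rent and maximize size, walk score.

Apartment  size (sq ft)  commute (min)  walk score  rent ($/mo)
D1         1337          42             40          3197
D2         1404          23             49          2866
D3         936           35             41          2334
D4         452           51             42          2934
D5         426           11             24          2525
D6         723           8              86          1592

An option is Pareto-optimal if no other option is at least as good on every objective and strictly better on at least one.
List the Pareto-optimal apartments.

D2, D3, D6

D1: dominated by D2 (size 1404≥1337, commute 23≤42, walk score 49≥40, rent 2866≤3197).
D2: not dominated (best size).
D3: not dominated.
D4: dominated by D2 (size 1404≥452, commute 23≤51, walk score 49≥42, rent 2866≤2934).
D5: dominated by D6 (size 723≥426, commute 8≤11, walk score 86≥24, rent 1592≤2525).
D6: not dominated (best commute).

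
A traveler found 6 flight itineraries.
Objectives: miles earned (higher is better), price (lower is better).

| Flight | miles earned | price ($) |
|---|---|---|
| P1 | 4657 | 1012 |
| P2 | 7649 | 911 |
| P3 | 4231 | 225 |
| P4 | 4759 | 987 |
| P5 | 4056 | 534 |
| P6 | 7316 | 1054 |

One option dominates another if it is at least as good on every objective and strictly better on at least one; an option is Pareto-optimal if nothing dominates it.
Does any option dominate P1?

P2 vs P1: miles earned 7649≥4657, price 911≤1012 — P2 is at least as good on every objective and strictly better on at least one, so P2 dominates P1.

Yes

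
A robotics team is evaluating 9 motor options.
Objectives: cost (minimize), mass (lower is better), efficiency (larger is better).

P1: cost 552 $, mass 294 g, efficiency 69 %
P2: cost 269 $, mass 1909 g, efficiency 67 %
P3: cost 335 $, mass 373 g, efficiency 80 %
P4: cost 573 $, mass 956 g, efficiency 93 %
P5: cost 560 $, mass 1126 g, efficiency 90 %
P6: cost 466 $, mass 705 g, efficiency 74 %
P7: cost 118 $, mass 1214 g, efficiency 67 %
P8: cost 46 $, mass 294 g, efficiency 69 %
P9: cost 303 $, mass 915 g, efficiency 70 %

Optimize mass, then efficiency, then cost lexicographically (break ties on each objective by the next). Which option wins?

P8

First minimize mass: best is 294, kept {P1, P8}.
Then maximize efficiency: best is 69, kept {P1, P8}.
Then minimize cost: best is 46, kept {P8}.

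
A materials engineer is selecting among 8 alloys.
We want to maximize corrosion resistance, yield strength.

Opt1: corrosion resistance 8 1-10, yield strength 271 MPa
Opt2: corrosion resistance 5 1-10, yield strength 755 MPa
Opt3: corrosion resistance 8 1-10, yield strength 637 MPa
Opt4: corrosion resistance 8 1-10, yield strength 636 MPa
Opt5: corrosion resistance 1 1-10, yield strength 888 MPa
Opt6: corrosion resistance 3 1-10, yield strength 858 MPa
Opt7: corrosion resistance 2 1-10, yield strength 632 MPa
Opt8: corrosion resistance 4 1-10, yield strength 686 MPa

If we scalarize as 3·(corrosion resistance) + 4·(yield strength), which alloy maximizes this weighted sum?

Opt5

Opt1: 3·8 + 4·271 = 1108
Opt2: 3·5 + 4·755 = 3035
Opt3: 3·8 + 4·637 = 2572
Opt4: 3·8 + 4·636 = 2568
Opt5: 3·1 + 4·888 = 3555
Opt6: 3·3 + 4·858 = 3441
Opt7: 3·2 + 4·632 = 2534
Opt8: 3·4 + 4·686 = 2756
Highest: Opt5 at 3555.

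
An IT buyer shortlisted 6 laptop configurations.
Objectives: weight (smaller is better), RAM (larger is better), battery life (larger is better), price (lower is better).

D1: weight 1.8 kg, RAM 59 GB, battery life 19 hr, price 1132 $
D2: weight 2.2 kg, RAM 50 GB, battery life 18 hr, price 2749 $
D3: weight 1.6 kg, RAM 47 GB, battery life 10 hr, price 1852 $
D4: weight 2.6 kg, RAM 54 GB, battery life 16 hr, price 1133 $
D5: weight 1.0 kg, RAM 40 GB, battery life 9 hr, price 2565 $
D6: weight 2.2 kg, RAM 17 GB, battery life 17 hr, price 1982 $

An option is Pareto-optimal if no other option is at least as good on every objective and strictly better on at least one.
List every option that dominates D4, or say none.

D1

D1: weight 1.8≤2.6, RAM 59≥54, battery life 19≥16, price 1132≤1133 — dominates D4.
Others (D2, D3, D5, D6) are each worse than D4 on at least one objective.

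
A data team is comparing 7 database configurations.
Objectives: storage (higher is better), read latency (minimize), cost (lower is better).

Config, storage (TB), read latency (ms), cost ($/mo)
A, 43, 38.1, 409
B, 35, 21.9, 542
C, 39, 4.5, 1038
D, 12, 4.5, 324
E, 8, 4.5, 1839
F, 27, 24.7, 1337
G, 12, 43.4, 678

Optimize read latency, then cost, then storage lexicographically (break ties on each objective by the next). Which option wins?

D

First minimize read latency: best is 4.5, kept {C, D, E}.
Then minimize cost: best is 324, kept {D}.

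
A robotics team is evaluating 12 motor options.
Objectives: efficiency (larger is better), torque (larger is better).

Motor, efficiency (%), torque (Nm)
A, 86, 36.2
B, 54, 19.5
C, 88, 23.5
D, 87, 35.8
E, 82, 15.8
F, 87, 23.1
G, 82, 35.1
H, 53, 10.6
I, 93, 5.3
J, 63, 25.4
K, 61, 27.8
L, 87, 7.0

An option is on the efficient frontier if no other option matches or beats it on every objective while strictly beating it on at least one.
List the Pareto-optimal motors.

A: not dominated (best torque).
B: dominated by A (efficiency 86≥54, torque 36.2≥19.5).
C: not dominated.
D: not dominated.
E: dominated by A (efficiency 86≥82, torque 36.2≥15.8).
F: dominated by C (efficiency 88≥87, torque 23.5≥23.1).
G: dominated by A (efficiency 86≥82, torque 36.2≥35.1).
H: dominated by A (efficiency 86≥53, torque 36.2≥10.6).
I: not dominated (best efficiency).
J: dominated by A (efficiency 86≥63, torque 36.2≥25.4).
K: dominated by A (efficiency 86≥61, torque 36.2≥27.8).
L: dominated by C (efficiency 88≥87, torque 23.5≥7.0).

A, C, D, I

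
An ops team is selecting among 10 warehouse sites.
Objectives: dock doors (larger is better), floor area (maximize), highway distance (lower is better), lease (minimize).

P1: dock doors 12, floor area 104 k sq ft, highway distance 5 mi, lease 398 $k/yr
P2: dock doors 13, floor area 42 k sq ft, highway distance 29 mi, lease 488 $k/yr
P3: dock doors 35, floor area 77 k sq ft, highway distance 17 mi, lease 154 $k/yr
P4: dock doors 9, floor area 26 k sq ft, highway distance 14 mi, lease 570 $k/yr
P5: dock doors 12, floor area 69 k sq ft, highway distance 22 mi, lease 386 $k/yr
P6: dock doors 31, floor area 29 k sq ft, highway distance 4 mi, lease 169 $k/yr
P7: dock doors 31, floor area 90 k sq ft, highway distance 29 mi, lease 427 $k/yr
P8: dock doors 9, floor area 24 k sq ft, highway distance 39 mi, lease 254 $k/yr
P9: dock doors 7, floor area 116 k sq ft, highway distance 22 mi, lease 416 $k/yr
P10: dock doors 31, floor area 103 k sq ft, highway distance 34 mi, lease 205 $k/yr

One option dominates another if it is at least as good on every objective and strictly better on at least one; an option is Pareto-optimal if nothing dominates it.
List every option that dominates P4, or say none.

P1, P6

P1: dock doors 12≥9, floor area 104≥26, highway distance 5≤14, lease 398≤570 — dominates P4.
P6: dock doors 31≥9, floor area 29≥26, highway distance 4≤14, lease 169≤570 — dominates P4.
Others (P2, P3, P5, P7, P8, P9, P10) are each worse than P4 on at least one objective.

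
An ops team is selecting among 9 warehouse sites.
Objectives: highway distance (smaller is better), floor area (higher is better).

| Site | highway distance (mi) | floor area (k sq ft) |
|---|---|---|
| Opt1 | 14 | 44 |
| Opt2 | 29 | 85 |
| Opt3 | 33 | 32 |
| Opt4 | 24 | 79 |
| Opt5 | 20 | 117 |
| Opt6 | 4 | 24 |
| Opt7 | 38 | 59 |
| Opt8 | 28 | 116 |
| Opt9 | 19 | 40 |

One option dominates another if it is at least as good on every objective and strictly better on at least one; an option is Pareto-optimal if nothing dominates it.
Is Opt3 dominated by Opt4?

Opt4 vs Opt3: highway distance 24≤33, floor area 79≥32 — Opt4 is at least as good on every objective with at least one strict improvement.

Yes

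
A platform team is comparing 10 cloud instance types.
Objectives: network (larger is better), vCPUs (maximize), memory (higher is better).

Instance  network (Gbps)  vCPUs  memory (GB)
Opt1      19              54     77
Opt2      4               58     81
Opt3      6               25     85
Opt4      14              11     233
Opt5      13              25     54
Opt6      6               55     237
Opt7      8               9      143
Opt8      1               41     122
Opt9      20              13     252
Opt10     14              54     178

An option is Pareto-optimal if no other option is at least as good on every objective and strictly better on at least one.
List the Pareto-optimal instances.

Opt1: not dominated.
Opt2: not dominated (best vCPUs).
Opt3: dominated by Opt6 (network 6≥6, vCPUs 55≥25, memory 237≥85).
Opt4: dominated by Opt9 (network 20≥14, vCPUs 13≥11, memory 252≥233).
Opt5: dominated by Opt1 (network 19≥13, vCPUs 54≥25, memory 77≥54).
Opt6: not dominated.
Opt7: dominated by Opt4 (network 14≥8, vCPUs 11≥9, memory 233≥143).
Opt8: dominated by Opt6 (network 6≥1, vCPUs 55≥41, memory 237≥122).
Opt9: not dominated (best network).
Opt10: not dominated.

Opt1, Opt2, Opt6, Opt9, Opt10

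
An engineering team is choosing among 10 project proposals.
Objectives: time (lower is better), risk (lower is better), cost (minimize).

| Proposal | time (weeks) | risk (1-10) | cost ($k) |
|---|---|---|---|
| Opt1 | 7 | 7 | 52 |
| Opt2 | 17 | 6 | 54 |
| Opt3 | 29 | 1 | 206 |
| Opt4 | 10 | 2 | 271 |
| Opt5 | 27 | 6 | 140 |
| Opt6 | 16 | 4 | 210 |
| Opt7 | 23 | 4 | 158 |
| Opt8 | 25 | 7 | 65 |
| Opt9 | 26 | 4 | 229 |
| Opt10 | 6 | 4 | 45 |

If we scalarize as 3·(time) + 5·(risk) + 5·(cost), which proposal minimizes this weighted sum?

Opt10

Opt1: 3·7 + 5·7 + 5·52 = 316
Opt2: 3·17 + 5·6 + 5·54 = 351
Opt3: 3·29 + 5·1 + 5·206 = 1122
Opt4: 3·10 + 5·2 + 5·271 = 1395
Opt5: 3·27 + 5·6 + 5·140 = 811
Opt6: 3·16 + 5·4 + 5·210 = 1118
Opt7: 3·23 + 5·4 + 5·158 = 879
Opt8: 3·25 + 5·7 + 5·65 = 435
Opt9: 3·26 + 5·4 + 5·229 = 1243
Opt10: 3·6 + 5·4 + 5·45 = 263
Lowest: Opt10 at 263.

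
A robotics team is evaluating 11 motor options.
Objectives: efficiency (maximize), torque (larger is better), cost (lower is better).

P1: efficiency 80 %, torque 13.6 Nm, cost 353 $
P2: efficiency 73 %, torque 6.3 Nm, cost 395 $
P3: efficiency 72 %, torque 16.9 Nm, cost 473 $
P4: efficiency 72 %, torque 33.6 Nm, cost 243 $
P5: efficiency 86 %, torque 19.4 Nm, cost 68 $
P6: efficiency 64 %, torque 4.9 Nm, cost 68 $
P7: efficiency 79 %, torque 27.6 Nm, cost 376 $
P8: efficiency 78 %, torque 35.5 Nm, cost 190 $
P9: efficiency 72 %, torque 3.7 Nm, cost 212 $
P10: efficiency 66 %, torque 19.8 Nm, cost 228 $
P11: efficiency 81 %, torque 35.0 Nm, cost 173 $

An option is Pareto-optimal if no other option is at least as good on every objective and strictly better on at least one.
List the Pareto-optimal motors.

P5, P8, P11

P1: dominated by P5 (efficiency 86≥80, torque 19.4≥13.6, cost 68≤353).
P2: dominated by P1 (efficiency 80≥73, torque 13.6≥6.3, cost 353≤395).
P3: dominated by P4 (efficiency 72≥72, torque 33.6≥16.9, cost 243≤473).
P4: dominated by P8 (efficiency 78≥72, torque 35.5≥33.6, cost 190≤243).
P5: not dominated (best efficiency).
P6: dominated by P5 (efficiency 86≥64, torque 19.4≥4.9, cost 68≤68).
P7: dominated by P11 (efficiency 81≥79, torque 35.0≥27.6, cost 173≤376).
P8: not dominated (best torque).
P9: dominated by P5 (efficiency 86≥72, torque 19.4≥3.7, cost 68≤212).
P10: dominated by P8 (efficiency 78≥66, torque 35.5≥19.8, cost 190≤228).
P11: not dominated.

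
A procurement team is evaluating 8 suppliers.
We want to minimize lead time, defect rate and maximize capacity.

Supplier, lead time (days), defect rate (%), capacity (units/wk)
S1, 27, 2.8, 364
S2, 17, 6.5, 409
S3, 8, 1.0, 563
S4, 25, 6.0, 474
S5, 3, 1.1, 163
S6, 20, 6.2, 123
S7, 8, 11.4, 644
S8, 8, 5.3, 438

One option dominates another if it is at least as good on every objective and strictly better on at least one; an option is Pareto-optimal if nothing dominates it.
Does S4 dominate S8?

No

S4 vs S8: S4 is worse on lead time (25 vs 8), so it does not dominate S8.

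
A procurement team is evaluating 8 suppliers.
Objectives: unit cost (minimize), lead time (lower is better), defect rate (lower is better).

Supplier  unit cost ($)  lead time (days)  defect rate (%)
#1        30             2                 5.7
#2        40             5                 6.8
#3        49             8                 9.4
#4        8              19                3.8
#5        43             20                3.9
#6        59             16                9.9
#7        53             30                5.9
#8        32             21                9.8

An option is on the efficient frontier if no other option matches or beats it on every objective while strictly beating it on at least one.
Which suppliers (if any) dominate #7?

#1: unit cost 30≤53, lead time 2≤30, defect rate 5.7≤5.9 — dominates #7.
#4: unit cost 8≤53, lead time 19≤30, defect rate 3.8≤5.9 — dominates #7.
#5: unit cost 43≤53, lead time 20≤30, defect rate 3.9≤5.9 — dominates #7.
Others (#2, #3, #6, #8) are each worse than #7 on at least one objective.

#1, #4, #5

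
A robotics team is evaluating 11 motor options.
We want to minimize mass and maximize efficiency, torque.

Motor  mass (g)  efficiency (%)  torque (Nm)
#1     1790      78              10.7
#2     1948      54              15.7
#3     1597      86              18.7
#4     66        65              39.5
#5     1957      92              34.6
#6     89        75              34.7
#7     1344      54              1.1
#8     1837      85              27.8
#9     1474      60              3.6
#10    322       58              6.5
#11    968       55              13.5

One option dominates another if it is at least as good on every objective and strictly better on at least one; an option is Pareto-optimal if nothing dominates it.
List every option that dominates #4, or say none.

none

#1: worse on mass (1790 vs 66).
#2: worse on mass (1948 vs 66).
#3: worse on mass (1597 vs 66).
#5: worse on mass (1957 vs 66).
#6: worse on mass (89 vs 66).
#7: worse on mass (1344 vs 66).
#8: worse on mass (1837 vs 66).
#9: worse on mass (1474 vs 66).
#10: worse on mass (322 vs 66).
#11: worse on mass (968 vs 66).
No option dominates #4.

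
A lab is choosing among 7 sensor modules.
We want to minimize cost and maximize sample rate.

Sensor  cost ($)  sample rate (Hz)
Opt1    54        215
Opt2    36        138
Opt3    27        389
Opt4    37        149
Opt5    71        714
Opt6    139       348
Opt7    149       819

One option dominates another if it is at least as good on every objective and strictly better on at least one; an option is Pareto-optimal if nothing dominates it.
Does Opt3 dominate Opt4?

Opt3 vs Opt4: cost 27≤37, sample rate 389≥149 — Opt3 is at least as good on every objective with at least one strict improvement.

Yes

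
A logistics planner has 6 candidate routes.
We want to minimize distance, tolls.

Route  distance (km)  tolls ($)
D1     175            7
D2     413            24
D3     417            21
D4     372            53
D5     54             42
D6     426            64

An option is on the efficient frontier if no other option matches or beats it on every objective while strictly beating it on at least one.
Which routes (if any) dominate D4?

D1, D5

D1: distance 175≤372, tolls 7≤53 — dominates D4.
D5: distance 54≤372, tolls 42≤53 — dominates D4.
Others (D2, D3, D6) are each worse than D4 on at least one objective.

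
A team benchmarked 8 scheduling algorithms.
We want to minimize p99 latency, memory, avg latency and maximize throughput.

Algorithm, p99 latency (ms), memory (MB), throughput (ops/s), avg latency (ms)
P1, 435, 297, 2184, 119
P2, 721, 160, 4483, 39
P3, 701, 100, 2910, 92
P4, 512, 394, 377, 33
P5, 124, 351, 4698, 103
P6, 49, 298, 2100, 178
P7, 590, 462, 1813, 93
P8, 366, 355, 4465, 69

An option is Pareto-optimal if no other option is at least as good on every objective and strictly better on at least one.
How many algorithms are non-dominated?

P1: not dominated.
P2: not dominated.
P3: not dominated (best memory).
P4: not dominated (best avg latency).
P5: not dominated (best throughput).
P6: not dominated (best p99 latency).
P7: dominated by P8 (p99 latency 366≤590, memory 355≤462, throughput 4465≥1813, avg latency 69≤93).
P8: not dominated.
Pareto-optimal: P1, P2, P3, P4, P5, P6, P8 → 7.

7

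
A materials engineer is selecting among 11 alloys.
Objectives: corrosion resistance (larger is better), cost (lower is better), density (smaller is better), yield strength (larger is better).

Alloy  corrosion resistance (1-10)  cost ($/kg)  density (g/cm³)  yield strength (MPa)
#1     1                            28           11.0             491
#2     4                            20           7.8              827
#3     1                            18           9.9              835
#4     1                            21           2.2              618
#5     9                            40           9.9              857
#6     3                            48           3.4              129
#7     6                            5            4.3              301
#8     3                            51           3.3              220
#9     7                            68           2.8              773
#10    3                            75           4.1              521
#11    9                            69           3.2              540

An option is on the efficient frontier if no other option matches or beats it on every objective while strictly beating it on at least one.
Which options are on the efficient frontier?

#1: dominated by #2 (corrosion resistance 4≥1, cost 20≤28, density 7.8≤11.0, yield strength 827≥491).
#2: not dominated.
#3: not dominated.
#4: not dominated (best density).
#5: not dominated (best yield strength).
#6: not dominated.
#7: not dominated (best cost).
#8: not dominated.
#9: not dominated.
#10: dominated by #9 (corrosion resistance 7≥3, cost 68≤75, density 2.8≤4.1, yield strength 773≥521).
#11: not dominated.

#2, #3, #4, #5, #6, #7, #8, #9, #11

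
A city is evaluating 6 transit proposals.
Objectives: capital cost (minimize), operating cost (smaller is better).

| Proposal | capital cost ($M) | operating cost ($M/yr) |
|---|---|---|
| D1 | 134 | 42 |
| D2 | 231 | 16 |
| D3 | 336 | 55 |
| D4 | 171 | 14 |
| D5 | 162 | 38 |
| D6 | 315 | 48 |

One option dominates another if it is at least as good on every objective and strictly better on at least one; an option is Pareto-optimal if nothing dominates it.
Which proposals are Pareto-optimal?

D1, D4, D5

D1: not dominated (best capital cost).
D2: dominated by D4 (capital cost 171≤231, operating cost 14≤16).
D3: dominated by D1 (capital cost 134≤336, operating cost 42≤55).
D4: not dominated (best operating cost).
D5: not dominated.
D6: dominated by D1 (capital cost 134≤315, operating cost 42≤48).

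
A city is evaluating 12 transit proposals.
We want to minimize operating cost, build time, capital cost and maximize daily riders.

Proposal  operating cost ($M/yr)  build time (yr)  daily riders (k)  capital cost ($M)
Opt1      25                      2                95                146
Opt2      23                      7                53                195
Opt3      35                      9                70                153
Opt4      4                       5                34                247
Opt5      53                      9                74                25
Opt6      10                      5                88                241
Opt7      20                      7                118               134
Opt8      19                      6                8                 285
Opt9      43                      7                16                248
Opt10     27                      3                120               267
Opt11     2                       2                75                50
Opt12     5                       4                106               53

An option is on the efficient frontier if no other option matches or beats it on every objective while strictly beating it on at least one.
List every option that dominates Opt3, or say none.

Opt1: operating cost 25≤35, build time 2≤9, daily riders 95≥70, capital cost 146≤153 — dominates Opt3.
Opt7: operating cost 20≤35, build time 7≤9, daily riders 118≥70, capital cost 134≤153 — dominates Opt3.
Opt11: operating cost 2≤35, build time 2≤9, daily riders 75≥70, capital cost 50≤153 — dominates Opt3.
Opt12: operating cost 5≤35, build time 4≤9, daily riders 106≥70, capital cost 53≤153 — dominates Opt3.
Others (Opt2, Opt4, Opt5, Opt6, Opt8, Opt9, Opt10) are each worse than Opt3 on at least one objective.

Opt1, Opt7, Opt11, Opt12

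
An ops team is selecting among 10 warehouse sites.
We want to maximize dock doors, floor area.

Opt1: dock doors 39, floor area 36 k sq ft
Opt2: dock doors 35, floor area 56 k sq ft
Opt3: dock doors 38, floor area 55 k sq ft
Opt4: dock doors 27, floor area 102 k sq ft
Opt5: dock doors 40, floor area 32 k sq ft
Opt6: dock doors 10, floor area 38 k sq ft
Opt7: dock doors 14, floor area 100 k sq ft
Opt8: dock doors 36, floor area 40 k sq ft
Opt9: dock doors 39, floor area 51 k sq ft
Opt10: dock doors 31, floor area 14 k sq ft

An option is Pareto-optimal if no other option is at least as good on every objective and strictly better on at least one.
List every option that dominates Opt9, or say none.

Opt1: worse on floor area (36 vs 51).
Opt2: worse on dock doors (35 vs 39).
Opt3: worse on dock doors (38 vs 39).
Opt4: worse on dock doors (27 vs 39).
Opt5: worse on floor area (32 vs 51).
Opt6: worse on dock doors (10 vs 39).
Opt7: worse on dock doors (14 vs 39).
Opt8: worse on dock doors (36 vs 39).
Opt10: worse on dock doors (31 vs 39).
No option dominates Opt9.

none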